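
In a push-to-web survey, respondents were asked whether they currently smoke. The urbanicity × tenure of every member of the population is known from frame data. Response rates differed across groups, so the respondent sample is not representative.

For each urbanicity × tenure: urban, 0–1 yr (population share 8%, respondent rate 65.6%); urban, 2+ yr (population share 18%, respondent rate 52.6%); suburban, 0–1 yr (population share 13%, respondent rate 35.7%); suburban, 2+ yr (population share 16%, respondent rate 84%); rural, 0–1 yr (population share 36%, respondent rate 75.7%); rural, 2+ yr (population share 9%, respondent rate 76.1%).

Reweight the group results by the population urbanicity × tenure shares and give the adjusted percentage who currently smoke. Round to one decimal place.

Reweight to the known urbanicity × tenure distribution:
  urban, 0–1 yr: 0.08 × 65.6 = 5.248
  urban, 2+ yr: 0.18 × 52.6 = 9.468
  suburban, 0–1 yr: 0.13 × 35.7 = 4.641
  suburban, 2+ yr: 0.16 × 84 = 13.44
  rural, 0–1 yr: 0.36 × 75.7 = 27.252
  rural, 2+ yr: 0.09 × 76.1 = 6.849
Post-stratified estimate = 66.898 → 66.9%.

66.9%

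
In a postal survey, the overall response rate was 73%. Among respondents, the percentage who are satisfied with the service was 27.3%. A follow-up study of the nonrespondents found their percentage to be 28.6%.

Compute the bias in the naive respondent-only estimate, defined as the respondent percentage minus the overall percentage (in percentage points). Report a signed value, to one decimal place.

Nonresponse fraction = 1 − 0.73 = 0.27.
Bias = (nonresponse fraction) × (respondent percentage − nonrespondent percentage)
     = 0.27 × (27.3 − 28.6) = 0.27 × -1.3 = -0.351.

-0.4 percentage points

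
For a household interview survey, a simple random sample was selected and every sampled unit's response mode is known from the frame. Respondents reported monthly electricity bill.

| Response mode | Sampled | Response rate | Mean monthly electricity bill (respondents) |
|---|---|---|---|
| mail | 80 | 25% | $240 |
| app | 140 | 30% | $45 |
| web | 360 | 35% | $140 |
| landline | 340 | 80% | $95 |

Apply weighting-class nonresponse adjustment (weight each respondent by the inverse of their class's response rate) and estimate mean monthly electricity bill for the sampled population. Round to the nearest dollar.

$118

With weight = n_sampled/n_responded per class, the weighted class total is n_sampled:
  mail: 80 × 240 = 19,200
  app: 140 × 45 = 6300
  web: 360 × 140 = 50,400
  landline: 340 × 95 = 32,300
Adjusted estimate = 108,200 / 920 = 117.609 → $118.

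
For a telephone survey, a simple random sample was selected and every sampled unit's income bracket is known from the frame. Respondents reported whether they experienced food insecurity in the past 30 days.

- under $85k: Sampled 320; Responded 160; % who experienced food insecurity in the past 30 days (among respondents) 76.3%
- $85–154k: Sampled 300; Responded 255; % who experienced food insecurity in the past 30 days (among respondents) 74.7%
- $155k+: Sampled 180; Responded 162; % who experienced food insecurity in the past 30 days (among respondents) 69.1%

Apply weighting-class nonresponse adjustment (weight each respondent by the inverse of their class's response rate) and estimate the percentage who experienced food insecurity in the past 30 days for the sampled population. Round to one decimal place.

Response rates by class: under $85k 160/320 = 50%, $85–154k 255/300 = 85%, $155k+ 162/180 = 90%.
Weighting each respondent by the inverse class response rate inflates each class back to its sampled size, so the class weight is n_sampled:
  under $85k: 320 × 76.3 = 24,416
  $85–154k: 300 × 74.7 = 22,410
  $155k+: 180 × 69.1 = 12438
Adjusted estimate = 59,264 / 800 = 74.08 → 74.1%.

74.1%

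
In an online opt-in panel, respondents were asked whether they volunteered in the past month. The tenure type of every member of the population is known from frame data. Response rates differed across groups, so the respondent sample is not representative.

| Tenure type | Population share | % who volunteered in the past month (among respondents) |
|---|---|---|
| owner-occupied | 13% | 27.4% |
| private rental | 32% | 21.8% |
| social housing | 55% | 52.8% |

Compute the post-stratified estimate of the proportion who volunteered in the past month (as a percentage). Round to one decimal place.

Weight each group's respondent value by its population share:
  owner-occupied: 0.13 × 27.4 = 3.562
  private rental: 0.32 × 21.8 = 6.976
  social housing: 0.55 × 52.8 = 29.04
Post-stratified estimate = 39.578 → 39.6%.

39.6%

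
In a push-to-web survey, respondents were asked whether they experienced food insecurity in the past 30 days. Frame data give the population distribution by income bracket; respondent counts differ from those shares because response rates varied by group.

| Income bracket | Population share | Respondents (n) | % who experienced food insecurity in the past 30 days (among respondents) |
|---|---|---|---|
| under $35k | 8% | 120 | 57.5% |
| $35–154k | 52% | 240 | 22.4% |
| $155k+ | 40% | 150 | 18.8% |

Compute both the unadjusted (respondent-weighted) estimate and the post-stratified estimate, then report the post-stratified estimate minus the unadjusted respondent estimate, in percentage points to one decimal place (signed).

-5.8 percentage points

Naive respondent-only estimate (weights = respondent counts):
  (120/510)×57.5 + (240/510)×22.4 + (150/510)×18.8 = 29.6%
Reweighting by population income bracket shares:
  0.08×57.5 + 0.52×22.4 + 0.4×18.8 = 23.768%
Difference = 23.768 − 29.6 = -5.832 pp.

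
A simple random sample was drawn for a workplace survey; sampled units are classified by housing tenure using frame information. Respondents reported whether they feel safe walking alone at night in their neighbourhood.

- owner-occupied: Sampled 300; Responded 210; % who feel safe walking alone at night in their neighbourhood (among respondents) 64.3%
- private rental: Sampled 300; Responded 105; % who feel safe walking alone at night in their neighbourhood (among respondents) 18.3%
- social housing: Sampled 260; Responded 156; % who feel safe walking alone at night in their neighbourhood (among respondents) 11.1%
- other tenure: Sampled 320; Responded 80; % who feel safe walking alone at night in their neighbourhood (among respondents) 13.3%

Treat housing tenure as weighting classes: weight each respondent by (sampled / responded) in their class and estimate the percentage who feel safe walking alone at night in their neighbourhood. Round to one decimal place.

27.1%

Response rates by class: owner-occupied 210/300 = 70%, private rental 105/300 = 35%, social housing 156/260 = 60%, other tenure 80/320 = 25%.
Weighting each respondent by the inverse class response rate inflates each class back to its sampled size, so the class weight is n_sampled:
  owner-occupied: 300 × 64.3 = 19,290
  private rental: 300 × 18.3 = 5490
  social housing: 260 × 11.1 = 2886
  other tenure: 320 × 13.3 = 4256
Adjusted estimate = 31,922 / 1,180 = 27.0525 → 27.1%.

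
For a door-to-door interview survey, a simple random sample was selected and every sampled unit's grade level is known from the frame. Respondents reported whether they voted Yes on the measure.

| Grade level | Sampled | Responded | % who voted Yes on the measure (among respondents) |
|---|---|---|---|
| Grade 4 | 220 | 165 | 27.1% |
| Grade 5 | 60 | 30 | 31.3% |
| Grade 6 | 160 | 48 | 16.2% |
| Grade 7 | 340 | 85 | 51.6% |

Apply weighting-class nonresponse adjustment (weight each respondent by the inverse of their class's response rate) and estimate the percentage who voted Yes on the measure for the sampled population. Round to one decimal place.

Response rates by class: Grade 4 165/220 = 75%, Grade 5 30/60 = 50%, Grade 6 48/160 = 30%, Grade 7 85/340 = 25%.
Each respondent's weight = sampled/responded in their class; summing within a class gives n_sampled, so:
  Grade 4: 220 × 27.1 = 5962
  Grade 5: 60 × 31.3 = 1878
  Grade 6: 160 × 16.2 = 2592
  Grade 7: 340 × 51.6 = 17,544
Adjusted estimate = 27,976 / 780 = 35.8667 → 35.9%.

35.9%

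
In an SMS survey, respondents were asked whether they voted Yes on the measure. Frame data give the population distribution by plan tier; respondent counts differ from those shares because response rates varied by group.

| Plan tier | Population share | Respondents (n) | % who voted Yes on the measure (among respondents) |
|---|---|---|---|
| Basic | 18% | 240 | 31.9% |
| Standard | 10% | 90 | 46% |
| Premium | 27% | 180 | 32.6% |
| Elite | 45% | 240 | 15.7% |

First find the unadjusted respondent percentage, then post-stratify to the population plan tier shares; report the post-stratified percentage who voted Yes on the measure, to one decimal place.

Unadjusted (pooled respondent) estimate weights by respondent counts:
  (240/750)×31.9 + (90/750)×46 + (180/750)×32.6 + (240/750)×15.7 = 28.576%
Post-stratifying to population shares instead:
  0.18×31.9 + 0.1×46 + 0.27×32.6 + 0.45×15.7 = 26.209%

26.2%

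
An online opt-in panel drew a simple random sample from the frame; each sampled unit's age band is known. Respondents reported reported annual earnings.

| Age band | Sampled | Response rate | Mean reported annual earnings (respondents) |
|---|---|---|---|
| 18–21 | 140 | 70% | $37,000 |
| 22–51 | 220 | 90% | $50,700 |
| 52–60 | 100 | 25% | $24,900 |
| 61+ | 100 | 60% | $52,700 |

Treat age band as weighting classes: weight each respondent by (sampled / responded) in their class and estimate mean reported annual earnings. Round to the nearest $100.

With weight = n_sampled/n_responded per class, the weighted class total is n_sampled:
  18–21: 140 × 37,000 = 5,180,000
  22–51: 220 × 50,700 = 11,154,000
  52–60: 100 × 24,900 = 2,490,000
  61+: 100 × 52,700 = 5,270,000
Adjusted estimate = 24,094,000 / 560 = 43,025 → $43,000.

$43,000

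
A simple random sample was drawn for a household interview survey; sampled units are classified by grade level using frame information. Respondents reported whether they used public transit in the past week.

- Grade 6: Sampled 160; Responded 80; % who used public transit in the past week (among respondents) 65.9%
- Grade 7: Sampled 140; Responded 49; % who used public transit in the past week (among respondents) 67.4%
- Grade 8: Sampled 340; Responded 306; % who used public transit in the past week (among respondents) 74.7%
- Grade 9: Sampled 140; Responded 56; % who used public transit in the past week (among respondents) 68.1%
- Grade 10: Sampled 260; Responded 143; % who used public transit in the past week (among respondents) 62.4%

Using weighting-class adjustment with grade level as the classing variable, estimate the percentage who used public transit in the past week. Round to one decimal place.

Response rates by class: Grade 6 80/160 = 50%, Grade 7 49/140 = 35%, Grade 8 306/340 = 90%, Grade 9 56/140 = 40%, Grade 10 143/260 = 55%.
Inverse-response-rate weighting restores each class to its sampled count, so class totals weight by n_sampled:
  Grade 6: 160 × 65.9 = 10,544
  Grade 7: 140 × 67.4 = 9436
  Grade 8: 340 × 74.7 = 25,398
  Grade 9: 140 × 68.1 = 9534
  Grade 10: 260 × 62.4 = 16,224
Adjusted estimate = 71,136 / 1,040 = 68.4 → 68.4%.

68.4%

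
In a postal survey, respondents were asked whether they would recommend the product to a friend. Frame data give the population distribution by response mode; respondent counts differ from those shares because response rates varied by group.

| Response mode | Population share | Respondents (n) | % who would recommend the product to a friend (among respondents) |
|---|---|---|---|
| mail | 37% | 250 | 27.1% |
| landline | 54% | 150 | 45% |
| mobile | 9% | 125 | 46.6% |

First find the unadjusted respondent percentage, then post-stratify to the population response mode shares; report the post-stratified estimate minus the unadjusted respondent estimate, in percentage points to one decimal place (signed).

Unadjusted (pooled respondent) estimate weights by respondent counts:
  (250/525)×27.1 + (150/525)×45 + (125/525)×46.6 = 36.8571%
Reweighting by population response mode shares:
  0.37×27.1 + 0.54×45 + 0.09×46.6 = 38.521%
Difference = 38.521 − 36.8571 = 1.6639 pp.

+1.7 percentage points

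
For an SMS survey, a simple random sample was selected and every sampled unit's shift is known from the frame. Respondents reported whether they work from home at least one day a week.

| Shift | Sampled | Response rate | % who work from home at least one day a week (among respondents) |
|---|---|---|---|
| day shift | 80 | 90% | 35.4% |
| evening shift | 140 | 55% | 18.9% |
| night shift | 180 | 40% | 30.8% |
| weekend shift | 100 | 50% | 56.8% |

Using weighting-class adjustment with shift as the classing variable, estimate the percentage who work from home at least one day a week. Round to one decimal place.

Weighting each respondent by the inverse class response rate inflates each class back to its sampled size, so the class weight is n_sampled:
  day shift: 80 × 35.4 = 2832
  evening shift: 140 × 18.9 = 2646
  night shift: 180 × 30.8 = 5544
  weekend shift: 100 × 56.8 = 5680
Adjusted estimate = 16,702 / 500 = 33.404 → 33.4%.

33.4%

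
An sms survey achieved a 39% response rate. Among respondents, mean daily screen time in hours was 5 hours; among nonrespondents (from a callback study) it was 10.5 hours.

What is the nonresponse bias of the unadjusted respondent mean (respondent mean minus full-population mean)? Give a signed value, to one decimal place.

Nonresponse fraction = 1 − 0.39 = 0.61.
Bias = (nonresponse fraction) × (respondent mean − nonrespondent mean)
     = 0.61 × (5 − 10.5) = 0.61 × -5.5 = -3.355.

-3.4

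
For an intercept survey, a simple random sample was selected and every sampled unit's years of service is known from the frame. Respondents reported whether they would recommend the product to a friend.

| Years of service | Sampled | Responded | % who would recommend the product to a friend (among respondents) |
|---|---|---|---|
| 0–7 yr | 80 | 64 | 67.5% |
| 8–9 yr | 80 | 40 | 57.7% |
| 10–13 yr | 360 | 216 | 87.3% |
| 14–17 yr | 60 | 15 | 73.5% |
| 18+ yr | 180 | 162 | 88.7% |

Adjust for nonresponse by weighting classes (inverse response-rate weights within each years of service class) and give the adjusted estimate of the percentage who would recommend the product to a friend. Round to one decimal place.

81.3%

Response rates by class: 0–7 yr 64/80 = 80%, 8–9 yr 40/80 = 50%, 10–13 yr 216/360 = 60%, 14–17 yr 15/60 = 25%, 18+ yr 162/180 = 90%.
Each respondent's weight = sampled/responded in their class; summing within a class gives n_sampled, so:
  0–7 yr: 80 × 67.5 = 5400
  8–9 yr: 80 × 57.7 = 4616
  10–13 yr: 360 × 87.3 = 31,428
  14–17 yr: 60 × 73.5 = 4410
  18+ yr: 180 × 88.7 = 15,966
Adjusted estimate = 61,820 / 760 = 81.3421 → 81.3%.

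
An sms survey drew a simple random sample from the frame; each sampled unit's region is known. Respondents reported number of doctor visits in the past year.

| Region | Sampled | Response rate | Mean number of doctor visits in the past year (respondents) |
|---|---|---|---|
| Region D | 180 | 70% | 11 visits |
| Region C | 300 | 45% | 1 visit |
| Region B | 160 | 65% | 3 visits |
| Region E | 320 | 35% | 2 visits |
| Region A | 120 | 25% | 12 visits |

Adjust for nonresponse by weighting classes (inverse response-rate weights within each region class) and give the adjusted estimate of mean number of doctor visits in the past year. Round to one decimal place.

Inverse-response-rate weighting restores each class to its sampled count, so class totals weight by n_sampled:
  Region D: 180 × 11 = 1980
  Region C: 300 × 1 = 300
  Region B: 160 × 3 = 480
  Region E: 320 × 2 = 640
  Region A: 120 × 12 = 1440
Adjusted estimate = 4840 / 1,080 = 4.48148 → 4.5.

4.5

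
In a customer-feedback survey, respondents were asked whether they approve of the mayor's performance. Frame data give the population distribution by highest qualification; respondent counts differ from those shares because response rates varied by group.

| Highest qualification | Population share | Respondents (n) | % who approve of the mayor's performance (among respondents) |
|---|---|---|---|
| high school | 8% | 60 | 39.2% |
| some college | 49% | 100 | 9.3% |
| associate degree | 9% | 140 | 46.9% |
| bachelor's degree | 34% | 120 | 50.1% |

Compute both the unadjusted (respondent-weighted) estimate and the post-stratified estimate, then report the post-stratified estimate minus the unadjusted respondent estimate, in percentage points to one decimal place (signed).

Unadjusted (pooled respondent) estimate weights by respondent counts:
  (60/420)×39.2 + (100/420)×9.3 + (140/420)×46.9 + (120/420)×50.1 = 37.7619%
Post-stratified estimate weights by population shares:
  0.08×39.2 + 0.49×9.3 + 0.09×46.9 + 0.34×50.1 = 28.948%
Difference = 28.948 − 37.7619 = -8.8139 pp.

-8.8 percentage points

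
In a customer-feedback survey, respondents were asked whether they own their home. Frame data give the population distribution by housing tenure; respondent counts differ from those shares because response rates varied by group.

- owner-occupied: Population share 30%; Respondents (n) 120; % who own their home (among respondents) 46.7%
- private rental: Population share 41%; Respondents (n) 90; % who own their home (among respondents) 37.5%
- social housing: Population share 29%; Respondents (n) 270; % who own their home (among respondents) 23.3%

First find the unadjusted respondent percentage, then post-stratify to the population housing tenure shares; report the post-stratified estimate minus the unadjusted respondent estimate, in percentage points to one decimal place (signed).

+4.3 percentage points

Without adjustment, the pooled respondent share is:
  (120/480)×46.7 + (90/480)×37.5 + (270/480)×23.3 = 31.8125%
Reweighting by population housing tenure shares:
  0.3×46.7 + 0.41×37.5 + 0.29×23.3 = 36.142%
Difference = 36.142 − 31.8125 = 4.3295 pp.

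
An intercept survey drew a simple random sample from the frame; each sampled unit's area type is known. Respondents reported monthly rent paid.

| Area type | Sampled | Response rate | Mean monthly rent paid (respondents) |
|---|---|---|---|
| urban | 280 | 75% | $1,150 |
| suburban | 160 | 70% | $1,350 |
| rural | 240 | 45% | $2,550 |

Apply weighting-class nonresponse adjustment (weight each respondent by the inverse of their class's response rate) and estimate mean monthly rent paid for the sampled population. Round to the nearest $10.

$1,690

Each respondent's weight = sampled/responded in their class; summing within a class gives n_sampled, so:
  urban: 280 × 1150 = 322,000
  suburban: 160 × 1350 = 216,000
  rural: 240 × 2550 = 612,000
Adjusted estimate = 1,150,000 / 680 = 1691.18 → $1,690.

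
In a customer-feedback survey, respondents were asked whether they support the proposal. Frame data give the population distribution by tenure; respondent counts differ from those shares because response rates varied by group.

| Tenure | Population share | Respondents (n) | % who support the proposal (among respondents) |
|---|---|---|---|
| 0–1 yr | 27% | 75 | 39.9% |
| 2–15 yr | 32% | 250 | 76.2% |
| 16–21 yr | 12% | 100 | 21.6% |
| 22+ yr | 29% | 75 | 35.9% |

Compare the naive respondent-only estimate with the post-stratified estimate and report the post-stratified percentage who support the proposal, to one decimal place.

48.2%

Naive respondent-only estimate (weights = respondent counts):
  (75/500)×39.9 + (250/500)×76.2 + (100/500)×21.6 + (75/500)×35.9 = 53.79%
Post-stratified estimate weights by population shares:
  0.27×39.9 + 0.32×76.2 + 0.12×21.6 + 0.29×35.9 = 48.16%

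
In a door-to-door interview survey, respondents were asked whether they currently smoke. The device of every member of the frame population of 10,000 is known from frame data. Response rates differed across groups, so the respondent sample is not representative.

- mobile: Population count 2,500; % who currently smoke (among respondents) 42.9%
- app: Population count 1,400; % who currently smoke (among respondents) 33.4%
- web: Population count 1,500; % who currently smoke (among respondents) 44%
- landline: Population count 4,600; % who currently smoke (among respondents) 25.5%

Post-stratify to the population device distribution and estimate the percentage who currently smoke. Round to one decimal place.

Post-stratification weights by population share, not respondent share:
  mobile: (2,500/10,000) × 42.9 = 10.725
  app: (1,400/10,000) × 33.4 = 4.676
  web: (1,500/10,000) × 44 = 6.6
  landline: (4,600/10,000) × 25.5 = 11.73
Post-stratified estimate = 33.731 → 33.7%.

33.7%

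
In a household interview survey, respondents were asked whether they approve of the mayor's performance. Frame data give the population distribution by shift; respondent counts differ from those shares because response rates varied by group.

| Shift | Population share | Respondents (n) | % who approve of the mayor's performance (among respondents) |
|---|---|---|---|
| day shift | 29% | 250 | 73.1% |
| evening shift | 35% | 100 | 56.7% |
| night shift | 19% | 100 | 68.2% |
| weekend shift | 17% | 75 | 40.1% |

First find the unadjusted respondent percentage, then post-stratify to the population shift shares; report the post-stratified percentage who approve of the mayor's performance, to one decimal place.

60.8%

Without adjustment, the pooled respondent share is:
  (250/525)×73.1 + (100/525)×56.7 + (100/525)×68.2 + (75/525)×40.1 = 64.3286%
Post-stratifying to population shares instead:
  0.29×73.1 + 0.35×56.7 + 0.19×68.2 + 0.17×40.1 = 60.819%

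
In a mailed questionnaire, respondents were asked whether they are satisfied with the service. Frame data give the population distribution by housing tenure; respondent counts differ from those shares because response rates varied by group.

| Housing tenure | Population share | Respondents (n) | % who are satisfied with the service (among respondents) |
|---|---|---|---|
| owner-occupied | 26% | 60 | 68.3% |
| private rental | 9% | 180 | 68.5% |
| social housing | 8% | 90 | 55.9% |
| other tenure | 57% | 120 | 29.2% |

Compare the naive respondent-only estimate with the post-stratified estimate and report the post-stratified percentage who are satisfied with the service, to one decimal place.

Without adjustment, the pooled respondent share is:
  (60/450)×68.3 + (180/450)×68.5 + (90/450)×55.9 + (120/450)×29.2 = 55.4733%
Post-stratified estimate weights by population shares:
  0.26×68.3 + 0.09×68.5 + 0.08×55.9 + 0.57×29.2 = 45.039%

45.0%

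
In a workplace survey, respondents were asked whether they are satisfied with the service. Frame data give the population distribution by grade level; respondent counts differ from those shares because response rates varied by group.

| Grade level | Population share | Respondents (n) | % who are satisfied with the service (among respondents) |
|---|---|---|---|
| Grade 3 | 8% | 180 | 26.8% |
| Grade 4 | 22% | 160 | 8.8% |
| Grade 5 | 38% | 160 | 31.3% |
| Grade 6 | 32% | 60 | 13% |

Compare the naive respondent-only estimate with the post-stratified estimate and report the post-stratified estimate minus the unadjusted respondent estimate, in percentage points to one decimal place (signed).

-1.3 percentage points

Unadjusted (pooled respondent) estimate weights by respondent counts:
  (180/560)×26.8 + (160/560)×8.8 + (160/560)×31.3 + (60/560)×13 = 21.4643%
Reweighting by population grade level shares:
  0.08×26.8 + 0.22×8.8 + 0.38×31.3 + 0.32×13 = 20.134%
Difference = 20.134 − 21.4643 = -1.3303 pp.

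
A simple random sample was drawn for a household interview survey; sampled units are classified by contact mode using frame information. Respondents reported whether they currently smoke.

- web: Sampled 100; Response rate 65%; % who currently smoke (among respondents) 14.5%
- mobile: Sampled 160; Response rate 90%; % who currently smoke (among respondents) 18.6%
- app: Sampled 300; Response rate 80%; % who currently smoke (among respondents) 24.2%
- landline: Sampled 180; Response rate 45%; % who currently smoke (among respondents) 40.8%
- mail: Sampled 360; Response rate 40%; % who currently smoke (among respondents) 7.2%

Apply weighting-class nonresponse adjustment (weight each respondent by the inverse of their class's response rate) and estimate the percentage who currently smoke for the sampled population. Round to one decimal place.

Each respondent's weight = sampled/responded in their class; summing within a class gives n_sampled, so:
  web: 100 × 14.5 = 1450
  mobile: 160 × 18.6 = 2976
  app: 300 × 24.2 = 7260
  landline: 180 × 40.8 = 7344
  mail: 360 × 7.2 = 2592
Adjusted estimate = 21,622 / 1,100 = 19.6564 → 19.7%.

19.7%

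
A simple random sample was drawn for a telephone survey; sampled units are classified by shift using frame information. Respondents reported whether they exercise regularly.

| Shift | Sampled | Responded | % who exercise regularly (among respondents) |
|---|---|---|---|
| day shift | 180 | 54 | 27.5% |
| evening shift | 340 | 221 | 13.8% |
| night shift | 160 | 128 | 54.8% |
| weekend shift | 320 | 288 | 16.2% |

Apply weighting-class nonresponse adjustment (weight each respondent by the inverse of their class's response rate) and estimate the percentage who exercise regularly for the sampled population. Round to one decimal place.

Class response rates: day shift 54/180 = 30%, evening shift 221/340 = 65%, night shift 128/160 = 80%, weekend shift 288/320 = 90%.
Each respondent's weight = sampled/responded in their class; summing within a class gives n_sampled, so:
  day shift: 180 × 27.5 = 4950
  evening shift: 340 × 13.8 = 4692
  night shift: 160 × 54.8 = 8768
  weekend shift: 320 × 16.2 = 5184
Adjusted estimate = 23,594 / 1,000 = 23.594 → 23.6%.

23.6%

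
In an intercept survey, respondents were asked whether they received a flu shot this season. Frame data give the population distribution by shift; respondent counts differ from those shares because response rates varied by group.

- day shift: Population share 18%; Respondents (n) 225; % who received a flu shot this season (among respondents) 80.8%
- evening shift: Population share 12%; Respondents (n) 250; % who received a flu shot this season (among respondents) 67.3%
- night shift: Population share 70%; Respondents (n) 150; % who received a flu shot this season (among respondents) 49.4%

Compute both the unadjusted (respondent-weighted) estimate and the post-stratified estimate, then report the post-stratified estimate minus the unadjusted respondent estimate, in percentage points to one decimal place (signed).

-10.7 percentage points

Naive respondent-only estimate (weights = respondent counts):
  (225/625)×80.8 + (250/625)×67.3 + (150/625)×49.4 = 67.864%
Post-stratifying to population shares instead:
  0.18×80.8 + 0.12×67.3 + 0.7×49.4 = 57.2%
Difference = 57.2 − 67.864 = -10.664 pp.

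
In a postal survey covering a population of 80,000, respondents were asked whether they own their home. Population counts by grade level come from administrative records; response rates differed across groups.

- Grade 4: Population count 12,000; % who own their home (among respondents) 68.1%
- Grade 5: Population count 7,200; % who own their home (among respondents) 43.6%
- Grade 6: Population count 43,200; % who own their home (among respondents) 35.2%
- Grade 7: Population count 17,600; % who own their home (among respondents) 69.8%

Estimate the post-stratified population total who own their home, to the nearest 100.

38,800

Estimated count per cell = population count × respondent percentage:
  Grade 4: 12,000 × 68.1% = 8172
  Grade 5: 7,200 × 43.6% = 3139.2
  Grade 6: 43,200 × 35.2% = 15206.4
  Grade 7: 17,600 × 69.8% = 12284.8
Estimated total = 38802.4 → 38,800.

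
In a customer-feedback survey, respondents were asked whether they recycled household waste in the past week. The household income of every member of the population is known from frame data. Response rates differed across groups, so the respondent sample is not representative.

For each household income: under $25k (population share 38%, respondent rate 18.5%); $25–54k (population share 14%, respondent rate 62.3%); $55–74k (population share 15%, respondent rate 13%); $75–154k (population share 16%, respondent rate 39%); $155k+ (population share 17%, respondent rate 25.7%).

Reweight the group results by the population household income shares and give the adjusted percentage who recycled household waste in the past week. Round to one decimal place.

28.3%

Post-stratification weights by population share, not respondent share:
  under $25k: 0.38 × 18.5 = 7.03
  $25–54k: 0.14 × 62.3 = 8.722
  $55–74k: 0.15 × 13 = 1.95
  $75–154k: 0.16 × 39 = 6.24
  $155k+: 0.17 × 25.7 = 4.369
Post-stratified estimate = 28.311 → 28.3%.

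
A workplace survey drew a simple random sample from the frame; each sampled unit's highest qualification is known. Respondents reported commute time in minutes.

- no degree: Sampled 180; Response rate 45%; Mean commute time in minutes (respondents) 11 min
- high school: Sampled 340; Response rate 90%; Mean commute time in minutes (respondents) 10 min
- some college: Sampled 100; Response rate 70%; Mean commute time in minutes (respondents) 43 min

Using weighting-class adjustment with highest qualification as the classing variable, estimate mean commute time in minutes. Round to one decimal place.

With weight = n_sampled/n_responded per class, the weighted class total is n_sampled:
  no degree: 180 × 11 = 1980
  high school: 340 × 10 = 3400
  some college: 100 × 43 = 4300
Adjusted estimate = 9680 / 620 = 15.6129 → 15.6.

15.6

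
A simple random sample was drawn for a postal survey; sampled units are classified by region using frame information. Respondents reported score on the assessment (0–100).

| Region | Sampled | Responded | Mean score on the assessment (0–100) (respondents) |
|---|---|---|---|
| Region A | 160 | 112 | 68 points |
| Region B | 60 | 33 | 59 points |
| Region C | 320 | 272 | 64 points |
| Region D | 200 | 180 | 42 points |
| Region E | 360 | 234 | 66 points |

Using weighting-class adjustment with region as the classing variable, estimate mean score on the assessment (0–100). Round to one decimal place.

61.0

Response rates by class: Region A 112/160 = 70%, Region B 33/60 = 55%, Region C 272/320 = 85%, Region D 180/200 = 90%, Region E 234/360 = 65%.
With weight = n_sampled/n_responded per class, the weighted class total is n_sampled:
  Region A: 160 × 68 = 10,880
  Region B: 60 × 59 = 3540
  Region C: 320 × 64 = 20,480
  Region D: 200 × 42 = 8400
  Region E: 360 × 66 = 23,760
Adjusted estimate = 67,060 / 1,100 = 60.9636 → 61.0.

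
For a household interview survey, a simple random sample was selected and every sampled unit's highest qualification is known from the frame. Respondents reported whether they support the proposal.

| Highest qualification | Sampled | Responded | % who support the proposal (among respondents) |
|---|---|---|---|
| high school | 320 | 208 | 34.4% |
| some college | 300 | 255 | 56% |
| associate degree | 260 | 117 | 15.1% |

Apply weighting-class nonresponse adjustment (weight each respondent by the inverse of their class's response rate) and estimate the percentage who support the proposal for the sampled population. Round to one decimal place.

Response rates by class: high school 208/320 = 65%, some college 255/300 = 85%, associate degree 117/260 = 45%.
Each respondent's weight = sampled/responded in their class; summing within a class gives n_sampled, so:
  high school: 320 × 34.4 = 11,008
  some college: 300 × 56 = 16,800
  associate degree: 260 × 15.1 = 3926
Adjusted estimate = 31,734 / 880 = 36.0614 → 36.1%.

36.1%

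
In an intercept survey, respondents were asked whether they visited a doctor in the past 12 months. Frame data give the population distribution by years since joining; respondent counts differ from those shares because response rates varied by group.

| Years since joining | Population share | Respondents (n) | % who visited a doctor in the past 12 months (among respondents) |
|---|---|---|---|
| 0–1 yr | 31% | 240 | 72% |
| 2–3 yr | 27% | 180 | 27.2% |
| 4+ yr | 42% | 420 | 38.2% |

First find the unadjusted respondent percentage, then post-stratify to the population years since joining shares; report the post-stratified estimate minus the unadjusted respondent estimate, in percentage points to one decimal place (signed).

+0.2 percentage points

Unadjusted (pooled respondent) estimate weights by respondent counts:
  (240/840)×72 + (180/840)×27.2 + (420/840)×38.2 = 45.5%
Post-stratifying to population shares instead:
  0.31×72 + 0.27×27.2 + 0.42×38.2 = 45.708%
Difference = 45.708 − 45.5 = 0.208 pp.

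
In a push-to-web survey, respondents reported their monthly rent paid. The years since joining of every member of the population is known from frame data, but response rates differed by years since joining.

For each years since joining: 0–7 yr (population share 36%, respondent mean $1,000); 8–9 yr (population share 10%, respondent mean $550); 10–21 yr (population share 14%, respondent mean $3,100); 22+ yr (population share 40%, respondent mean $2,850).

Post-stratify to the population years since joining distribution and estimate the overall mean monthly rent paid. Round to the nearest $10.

Weight each group's respondent value by its population share:
  0–7 yr: 0.36 × 1000 = 360
  8–9 yr: 0.1 × 550 = 55
  10–21 yr: 0.14 × 3100 = 434
  22+ yr: 0.4 × 2850 = 1140
Post-stratified estimate = 1989 → $1,990.

$1,990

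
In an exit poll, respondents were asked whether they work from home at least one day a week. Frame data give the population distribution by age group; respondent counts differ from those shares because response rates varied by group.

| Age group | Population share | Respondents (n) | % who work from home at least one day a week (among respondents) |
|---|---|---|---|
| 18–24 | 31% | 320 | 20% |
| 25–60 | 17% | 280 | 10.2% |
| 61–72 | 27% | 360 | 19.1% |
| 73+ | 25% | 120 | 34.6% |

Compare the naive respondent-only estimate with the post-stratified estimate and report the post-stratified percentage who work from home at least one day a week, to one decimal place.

21.7%

Naive respondent-only estimate (weights = respondent counts):
  (320/1080)×20 + (280/1080)×10.2 + (360/1080)×19.1 + (120/1080)×34.6 = 18.7815%
Post-stratifying to population shares instead:
  0.31×20 + 0.17×10.2 + 0.27×19.1 + 0.25×34.6 = 21.741%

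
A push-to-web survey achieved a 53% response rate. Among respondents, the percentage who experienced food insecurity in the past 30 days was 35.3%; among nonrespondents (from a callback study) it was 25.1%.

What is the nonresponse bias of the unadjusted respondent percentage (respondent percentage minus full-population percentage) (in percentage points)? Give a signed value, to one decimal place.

+4.8 percentage points

Nonresponse fraction = 1 − 0.53 = 0.47.
Bias = (nonresponse fraction) × (respondent percentage − nonrespondent percentage)
     = 0.47 × (35.3 − 25.1) = 0.47 × 10.2 = 4.794.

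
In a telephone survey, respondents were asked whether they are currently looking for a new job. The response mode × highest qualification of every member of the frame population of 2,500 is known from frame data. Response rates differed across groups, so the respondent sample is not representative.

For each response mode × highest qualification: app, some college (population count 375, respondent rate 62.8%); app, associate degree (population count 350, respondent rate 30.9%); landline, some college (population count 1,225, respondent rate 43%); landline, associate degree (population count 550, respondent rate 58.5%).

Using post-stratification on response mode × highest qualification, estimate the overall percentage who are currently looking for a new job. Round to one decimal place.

47.7%

Weight each group's respondent value by its population share:
  app, some college: (375/2,500) × 62.8 = 9.42
  app, associate degree: (350/2,500) × 30.9 = 4.326
  landline, some college: (1,225/2,500) × 43 = 21.07
  landline, associate degree: (550/2,500) × 58.5 = 12.87
Post-stratified estimate = 47.686 → 47.7%.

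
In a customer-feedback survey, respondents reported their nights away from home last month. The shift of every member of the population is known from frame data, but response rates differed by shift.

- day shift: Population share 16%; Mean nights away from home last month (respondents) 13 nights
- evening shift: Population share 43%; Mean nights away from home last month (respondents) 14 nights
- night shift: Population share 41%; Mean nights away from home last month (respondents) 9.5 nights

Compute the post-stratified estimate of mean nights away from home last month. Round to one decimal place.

Weight each group's respondent value by its population share:
  day shift: 0.16 × 13 = 2.08
  evening shift: 0.43 × 14 = 6.02
  night shift: 0.41 × 9.5 = 3.895
Post-stratified estimate = 11.995 → 12.0.

12.0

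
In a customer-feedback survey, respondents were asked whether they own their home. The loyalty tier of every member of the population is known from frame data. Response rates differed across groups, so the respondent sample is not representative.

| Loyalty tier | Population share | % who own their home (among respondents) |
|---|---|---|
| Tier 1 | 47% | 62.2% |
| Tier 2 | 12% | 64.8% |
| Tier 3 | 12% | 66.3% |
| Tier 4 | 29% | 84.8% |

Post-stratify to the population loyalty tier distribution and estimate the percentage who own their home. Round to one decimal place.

69.6%

Post-stratification weights by population share, not respondent share:
  Tier 1: 0.47 × 62.2 = 29.234
  Tier 2: 0.12 × 64.8 = 7.776
  Tier 3: 0.12 × 66.3 = 7.956
  Tier 4: 0.29 × 84.8 = 24.592
Post-stratified estimate = 69.558 → 69.6%.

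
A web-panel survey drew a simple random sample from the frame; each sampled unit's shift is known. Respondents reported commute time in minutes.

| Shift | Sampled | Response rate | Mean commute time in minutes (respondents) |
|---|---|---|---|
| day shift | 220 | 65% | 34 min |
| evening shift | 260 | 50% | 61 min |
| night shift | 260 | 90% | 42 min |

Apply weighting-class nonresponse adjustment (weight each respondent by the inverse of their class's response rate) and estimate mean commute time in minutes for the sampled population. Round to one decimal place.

46.3

Each respondent's weight = sampled/responded in their class; summing within a class gives n_sampled, so:
  day shift: 220 × 34 = 7480
  evening shift: 260 × 61 = 15,860
  night shift: 260 × 42 = 10,920
Adjusted estimate = 34,260 / 740 = 46.2973 → 46.3.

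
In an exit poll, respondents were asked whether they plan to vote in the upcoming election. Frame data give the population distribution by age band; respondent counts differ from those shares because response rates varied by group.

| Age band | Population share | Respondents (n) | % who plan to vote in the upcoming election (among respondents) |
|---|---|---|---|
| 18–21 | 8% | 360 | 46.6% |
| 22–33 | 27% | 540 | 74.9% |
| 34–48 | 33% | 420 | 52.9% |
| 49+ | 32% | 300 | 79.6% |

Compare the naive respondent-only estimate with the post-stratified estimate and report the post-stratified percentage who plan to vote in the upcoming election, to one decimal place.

66.9%

Unadjusted (pooled respondent) estimate weights by respondent counts:
  (360/1620)×46.6 + (540/1620)×74.9 + (420/1620)×52.9 + (300/1620)×79.6 = 63.7778%
Post-stratifying to population shares instead:
  0.08×46.6 + 0.27×74.9 + 0.33×52.9 + 0.32×79.6 = 66.88%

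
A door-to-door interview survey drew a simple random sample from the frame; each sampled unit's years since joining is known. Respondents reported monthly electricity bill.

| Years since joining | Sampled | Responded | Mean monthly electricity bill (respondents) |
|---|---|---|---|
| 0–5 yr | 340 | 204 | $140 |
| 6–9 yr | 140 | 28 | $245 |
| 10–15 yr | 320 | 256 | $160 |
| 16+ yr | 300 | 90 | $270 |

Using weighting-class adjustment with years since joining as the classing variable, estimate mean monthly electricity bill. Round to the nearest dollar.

$195

Class response rates: 0–5 yr 204/340 = 60%, 6–9 yr 28/140 = 20%, 10–15 yr 256/320 = 80%, 16+ yr 90/300 = 30%.
Inverse-response-rate weighting restores each class to its sampled count, so class totals weight by n_sampled:
  0–5 yr: 340 × 140 = 47,600
  6–9 yr: 140 × 245 = 34,300
  10–15 yr: 320 × 160 = 51,200
  16+ yr: 300 × 270 = 81,000
Adjusted estimate = 214,100 / 1,100 = 194.636 → $195.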